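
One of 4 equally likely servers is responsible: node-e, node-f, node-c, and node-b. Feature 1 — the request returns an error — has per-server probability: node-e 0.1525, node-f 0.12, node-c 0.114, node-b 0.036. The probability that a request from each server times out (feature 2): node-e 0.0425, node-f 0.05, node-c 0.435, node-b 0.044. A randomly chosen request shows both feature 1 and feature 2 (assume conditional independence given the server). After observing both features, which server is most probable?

node-c

With a uniform prior (1/4 each), posterior ∝ likelihood:
  node-e: 0.1525 × 0.0425 = 0.00648125
  node-f: 0.12 × 0.05 = 0.006
  node-c: 0.114 × 0.435 = 0.04959
  node-b: 0.036 × 0.044 = 0.001584
Total = 0.06365525.
Largest term belongs to node-c, so node-c is most probable.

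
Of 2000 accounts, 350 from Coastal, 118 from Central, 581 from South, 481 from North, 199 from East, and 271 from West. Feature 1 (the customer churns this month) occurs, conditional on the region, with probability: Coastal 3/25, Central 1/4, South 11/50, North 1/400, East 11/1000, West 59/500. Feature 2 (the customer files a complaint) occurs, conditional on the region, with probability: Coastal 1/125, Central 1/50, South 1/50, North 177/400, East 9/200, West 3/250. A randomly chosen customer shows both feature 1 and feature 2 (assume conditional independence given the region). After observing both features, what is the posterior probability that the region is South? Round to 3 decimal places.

Prior × likelihood for each hypothesis:
  Coastal: 0.175 × 0.12 × 0.008 = 0.000168
  Central: 0.059 × 0.25 × 0.02 = 0.000295
  South: 0.2905 × 0.22 × 0.02 = 0.0012782
  North: 0.2405 × 0.0025 × 0.4425 = 0.000266053125
  East: 0.0995 × 0.011 × 0.045 = 0.0000492525
  West: 0.1355 × 0.118 × 0.012 = 0.000191868
Sum = 0.002248373625.
P(South | evidence) = 0.0012782 / 0.002248373625 ≈ 0.568.

0.568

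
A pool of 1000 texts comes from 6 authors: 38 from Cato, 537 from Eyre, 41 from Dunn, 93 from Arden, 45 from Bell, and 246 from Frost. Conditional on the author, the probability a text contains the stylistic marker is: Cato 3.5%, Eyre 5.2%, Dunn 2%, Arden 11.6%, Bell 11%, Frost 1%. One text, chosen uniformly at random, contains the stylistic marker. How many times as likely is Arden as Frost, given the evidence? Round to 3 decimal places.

Unnormalized posteriors (prior × likelihood):
  Cato: 0.038 × 0.035 = 0.00133
  Eyre: 0.537 × 0.052 = 0.027924
  Dunn: 0.041 × 0.02 = 0.00082
  Arden: 0.093 × 0.116 = 0.010788
  Bell: 0.045 × 0.11 = 0.00495
  Frost: 0.246 × 0.01 = 0.00246
Total = 0.048272.
The ratio is 0.010788 / 0.00246 (the normalizer cancels) = 4.385.

4.385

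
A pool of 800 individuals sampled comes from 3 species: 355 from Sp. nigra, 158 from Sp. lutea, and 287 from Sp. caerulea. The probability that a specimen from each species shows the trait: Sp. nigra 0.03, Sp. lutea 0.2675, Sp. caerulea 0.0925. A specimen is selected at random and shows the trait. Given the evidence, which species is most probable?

Sp. lutea

Compute prior × likelihood for every hypothesis:
  Sp. nigra: 0.44375 × 0.03 = 0.0133125
  Sp. lutea: 0.1975 × 0.2675 = 0.05283125
  Sp. caerulea: 0.35875 × 0.0925 = 0.033184375
Total = 0.099328125.
Largest term belongs to Sp. lutea, so Sp. lutea is most probable.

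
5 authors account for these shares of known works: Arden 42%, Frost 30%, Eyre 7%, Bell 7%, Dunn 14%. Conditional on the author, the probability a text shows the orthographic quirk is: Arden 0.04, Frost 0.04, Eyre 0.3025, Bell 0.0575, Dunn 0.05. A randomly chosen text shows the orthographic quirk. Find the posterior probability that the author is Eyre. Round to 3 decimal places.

0.347

Prior × likelihood for each hypothesis:
  Arden: 0.42 × 0.04 = 0.0168
  Frost: 0.3 × 0.04 = 0.012
  Eyre: 0.07 × 0.3025 = 0.021175
  Bell: 0.07 × 0.0575 = 0.004025
  Dunn: 0.14 × 0.05 = 0.007
Total = 0.061.
P(Eyre | evidence) = 0.021175 / 0.061 ≈ 0.347.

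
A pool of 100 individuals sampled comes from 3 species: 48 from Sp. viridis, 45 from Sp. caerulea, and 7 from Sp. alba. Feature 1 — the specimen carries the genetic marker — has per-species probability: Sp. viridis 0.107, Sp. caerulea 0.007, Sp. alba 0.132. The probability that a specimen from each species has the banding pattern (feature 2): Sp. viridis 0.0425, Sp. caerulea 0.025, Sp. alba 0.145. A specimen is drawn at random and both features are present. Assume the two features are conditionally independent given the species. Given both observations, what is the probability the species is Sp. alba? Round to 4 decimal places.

0.3720

Unnormalized posteriors (prior × likelihood):
  Sp. viridis: 0.48 × 0.107 × 0.0425 = 0.0021828
  Sp. caerulea: 0.45 × 0.007 × 0.025 = 0.00007875
  Sp. alba: 0.07 × 0.132 × 0.145 = 0.0013398
Total = 0.00360135.
P(Sp. alba | evidence) = 0.0013398 / 0.00360135 ≈ 0.3720.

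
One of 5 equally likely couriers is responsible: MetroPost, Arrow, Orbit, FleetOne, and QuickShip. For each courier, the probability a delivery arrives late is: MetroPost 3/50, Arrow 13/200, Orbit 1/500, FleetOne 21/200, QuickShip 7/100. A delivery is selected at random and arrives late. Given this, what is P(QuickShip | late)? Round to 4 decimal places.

Since the prior is uniform, the posterior is proportional to the likelihood:
  MetroPost: 0.06
  Arrow: 0.065
  Orbit: 0.002
  FleetOne: 0.105
  QuickShip: 0.07
Sum = 0.302.
P(QuickShip | evidence) = 0.07 / 0.302 ≈ 0.2318.

0.2318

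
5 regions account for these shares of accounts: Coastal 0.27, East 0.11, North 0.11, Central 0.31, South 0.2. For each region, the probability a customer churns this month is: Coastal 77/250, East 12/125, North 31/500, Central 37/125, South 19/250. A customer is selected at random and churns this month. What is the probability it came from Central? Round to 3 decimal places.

Unnormalized posteriors (prior × likelihood):
  Coastal: 0.27 × 0.308 = 0.08316
  East: 0.11 × 0.096 = 0.01056
  North: 0.11 × 0.062 = 0.00682
  Central: 0.31 × 0.296 = 0.09176
  South: 0.2 × 0.076 = 0.0152
Normalizing constant = 0.2075.
P(Central | evidence) = 0.09176 / 0.2075 ≈ 0.442.

0.442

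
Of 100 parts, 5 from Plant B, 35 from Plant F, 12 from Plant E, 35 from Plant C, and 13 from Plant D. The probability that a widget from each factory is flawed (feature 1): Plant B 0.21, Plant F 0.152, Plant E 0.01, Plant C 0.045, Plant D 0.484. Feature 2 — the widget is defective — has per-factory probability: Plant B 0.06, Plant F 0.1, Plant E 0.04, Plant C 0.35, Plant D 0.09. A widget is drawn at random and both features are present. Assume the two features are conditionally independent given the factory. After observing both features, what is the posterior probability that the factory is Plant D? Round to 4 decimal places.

Compute prior × likelihood for every hypothesis:
  Plant B: 0.05 × 0.21 × 0.06 = 0.00063
  Plant F: 0.35 × 0.152 × 0.1 = 0.00532
  Plant E: 0.12 × 0.01 × 0.04 = 0.000048
  Plant C: 0.35 × 0.045 × 0.35 = 0.0055125
  Plant D: 0.13 × 0.484 × 0.09 = 0.0056628
Total = 0.0171733.
P(Plant D | evidence) = 0.0056628 / 0.0171733 ≈ 0.3297.

0.3297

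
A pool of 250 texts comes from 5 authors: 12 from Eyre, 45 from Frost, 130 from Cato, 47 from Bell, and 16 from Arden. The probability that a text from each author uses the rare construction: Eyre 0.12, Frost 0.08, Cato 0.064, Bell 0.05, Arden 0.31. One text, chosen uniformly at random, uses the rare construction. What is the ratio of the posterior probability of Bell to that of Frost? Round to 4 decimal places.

0.6528

Unnormalized posteriors (prior × likelihood):
  Eyre: 0.048 × 0.12 = 0.00576
  Frost: 0.18 × 0.08 = 0.0144
  Cato: 0.52 × 0.064 = 0.03328
  Bell: 0.188 × 0.05 = 0.0094
  Arden: 0.064 × 0.31 = 0.01984
Total = 0.08268.
The ratio is 0.0094 / 0.0144 (the normalizer cancels) = 0.6528.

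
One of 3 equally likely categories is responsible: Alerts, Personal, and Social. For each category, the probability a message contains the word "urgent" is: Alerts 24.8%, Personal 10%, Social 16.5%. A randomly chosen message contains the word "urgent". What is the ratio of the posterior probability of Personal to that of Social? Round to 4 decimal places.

Since the prior is uniform, the posterior is proportional to the likelihood:
  Alerts: 0.248
  Personal: 0.1
  Social: 0.165
Normalizing constant = 0.513.
The ratio is 0.1 / 0.165 (the normalizer cancels) = 0.6061.

0.6061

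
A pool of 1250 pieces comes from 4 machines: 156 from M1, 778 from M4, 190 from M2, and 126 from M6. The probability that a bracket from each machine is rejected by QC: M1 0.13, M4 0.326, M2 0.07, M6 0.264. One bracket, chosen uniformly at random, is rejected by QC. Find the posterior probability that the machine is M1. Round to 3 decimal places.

Unnormalized posteriors (prior × likelihood):
  M1: 0.1248 × 0.13 = 0.016224
  M4: 0.6224 × 0.326 = 0.2029024
  M2: 0.152 × 0.07 = 0.01064
  M6: 0.1008 × 0.264 = 0.0266112
Sum = 0.2563776.
P(M1 | evidence) = 0.016224 / 0.2563776 ≈ 0.063.

0.063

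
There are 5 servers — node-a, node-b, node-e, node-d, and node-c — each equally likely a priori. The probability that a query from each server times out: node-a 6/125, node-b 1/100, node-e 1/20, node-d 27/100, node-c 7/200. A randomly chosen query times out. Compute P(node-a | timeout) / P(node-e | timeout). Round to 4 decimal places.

0.9600

Since the prior is uniform, the posterior is proportional to the likelihood:
  node-a: 0.048
  node-b: 0.01
  node-e: 0.05
  node-d: 0.27
  node-c: 0.035
Sum = 0.413.
The ratio is 0.048 / 0.05 (the normalizer cancels) = 0.9600.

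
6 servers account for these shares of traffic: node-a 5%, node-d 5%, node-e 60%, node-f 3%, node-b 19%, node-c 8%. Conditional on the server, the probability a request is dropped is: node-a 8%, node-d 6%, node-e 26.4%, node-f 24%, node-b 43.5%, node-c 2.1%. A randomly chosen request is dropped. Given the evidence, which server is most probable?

Prior × likelihood for each hypothesis:
  node-a: 0.05 × 0.08 = 0.004
  node-d: 0.05 × 0.06 = 0.003
  node-e: 0.6 × 0.264 = 0.1584
  node-f: 0.03 × 0.24 = 0.0072
  node-b: 0.19 × 0.435 = 0.08265
  node-c: 0.08 × 0.021 = 0.00168
Normalizing constant = 0.25693.
Largest term belongs to node-e, so node-e is most probable.

node-e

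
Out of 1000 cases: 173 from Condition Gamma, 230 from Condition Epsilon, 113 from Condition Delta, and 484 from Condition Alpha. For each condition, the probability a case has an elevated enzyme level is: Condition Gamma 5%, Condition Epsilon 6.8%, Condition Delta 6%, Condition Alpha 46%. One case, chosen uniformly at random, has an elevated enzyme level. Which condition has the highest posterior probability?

Condition Alpha

Compute prior × likelihood for every hypothesis:
  Condition Gamma: 0.173 × 0.05 = 0.00865
  Condition Epsilon: 0.23 × 0.068 = 0.01564
  Condition Delta: 0.113 × 0.06 = 0.00678
  Condition Alpha: 0.484 × 0.46 = 0.22264
Total = 0.25371.
Largest term belongs to Condition Alpha, so Condition Alpha is most probable.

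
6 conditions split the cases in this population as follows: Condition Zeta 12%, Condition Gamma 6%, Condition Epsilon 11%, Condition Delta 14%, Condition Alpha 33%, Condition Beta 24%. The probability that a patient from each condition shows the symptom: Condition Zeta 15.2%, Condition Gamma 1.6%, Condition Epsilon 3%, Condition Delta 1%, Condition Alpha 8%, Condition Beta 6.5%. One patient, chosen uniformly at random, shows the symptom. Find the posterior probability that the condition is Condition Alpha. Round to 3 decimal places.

Unnormalized posteriors (prior × likelihood):
  Condition Zeta: 0.12 × 0.152 = 0.01824
  Condition Gamma: 0.06 × 0.016 = 0.00096
  Condition Epsilon: 0.11 × 0.03 = 0.0033
  Condition Delta: 0.14 × 0.01 = 0.0014
  Condition Alpha: 0.33 × 0.08 = 0.0264
  Condition Beta: 0.24 × 0.065 = 0.0156
Normalizing constant = 0.0659.
P(Condition Alpha | evidence) = 0.0264 / 0.0659 ≈ 0.401.

0.401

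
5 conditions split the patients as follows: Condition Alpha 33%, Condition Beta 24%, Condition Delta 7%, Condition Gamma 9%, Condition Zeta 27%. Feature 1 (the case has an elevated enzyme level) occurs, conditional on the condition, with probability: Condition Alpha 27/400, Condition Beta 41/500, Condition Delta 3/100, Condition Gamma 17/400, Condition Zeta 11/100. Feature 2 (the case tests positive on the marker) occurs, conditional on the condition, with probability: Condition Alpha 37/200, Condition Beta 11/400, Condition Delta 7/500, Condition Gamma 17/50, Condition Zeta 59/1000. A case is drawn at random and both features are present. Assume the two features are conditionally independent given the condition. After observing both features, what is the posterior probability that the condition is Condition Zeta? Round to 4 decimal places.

By Bayes' rule, posterior ∝ prior × likelihood:
  Condition Alpha: 0.33 × 0.0675 × 0.185 = 0.004120875
  Condition Beta: 0.24 × 0.082 × 0.0275 = 0.0005412
  Condition Delta: 0.07 × 0.03 × 0.014 = 0.0000294
  Condition Gamma: 0.09 × 0.0425 × 0.34 = 0.0013005
  Condition Zeta: 0.27 × 0.11 × 0.059 = 0.0017523
Normalizing constant = 0.007744275.
P(Condition Zeta | evidence) = 0.0017523 / 0.007744275 ≈ 0.2263.

0.2263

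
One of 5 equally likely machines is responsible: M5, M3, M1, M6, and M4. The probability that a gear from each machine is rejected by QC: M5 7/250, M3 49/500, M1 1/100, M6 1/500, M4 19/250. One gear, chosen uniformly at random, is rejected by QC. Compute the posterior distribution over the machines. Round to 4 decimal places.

With a uniform prior (1/5 each), posterior ∝ likelihood:
  M5: 0.028
  M3: 0.098
  M1: 0.01
  M6: 0.002
  M4: 0.076
Total = 0.214.
P(M5 | rejected) = 0.028/0.214 ≈ 0.1308
P(M3 | rejected) = 0.098/0.214 ≈ 0.4579
P(M1 | rejected) = 0.01/0.214 ≈ 0.0467
P(M6 | rejected) = 0.002/0.214 ≈ 0.0093
P(M4 | rejected) = 0.076/0.214 ≈ 0.3551

M5 0.1308, M3 0.4579, M1 0.0467, M6 0.0093, M4 0.3551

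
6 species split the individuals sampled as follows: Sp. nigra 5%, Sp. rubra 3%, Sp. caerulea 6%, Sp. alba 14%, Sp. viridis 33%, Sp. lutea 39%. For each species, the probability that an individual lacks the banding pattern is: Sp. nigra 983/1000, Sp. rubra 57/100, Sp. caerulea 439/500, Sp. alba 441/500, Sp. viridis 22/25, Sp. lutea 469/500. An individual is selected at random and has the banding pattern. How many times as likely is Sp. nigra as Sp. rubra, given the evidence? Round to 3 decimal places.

Taking complements, P(banded | each) = Sp. nigra 0.017, Sp. rubra 0.43, Sp. caerulea 0.122, Sp. alba 0.118, Sp. viridis 0.12, Sp. lutea 0.062.
Compute prior × likelihood for every hypothesis:
  Sp. nigra: 0.05 × 0.017 = 0.00085
  Sp. rubra: 0.03 × 0.43 = 0.0129
  Sp. caerulea: 0.06 × 0.122 = 0.00732
  Sp. alba: 0.14 × 0.118 = 0.01652
  Sp. viridis: 0.33 × 0.12 = 0.0396
  Sp. lutea: 0.39 × 0.062 = 0.02418
Normalizing constant = 0.10137.
The ratio is 0.00085 / 0.0129 (the normalizer cancels) = 0.066.

0.066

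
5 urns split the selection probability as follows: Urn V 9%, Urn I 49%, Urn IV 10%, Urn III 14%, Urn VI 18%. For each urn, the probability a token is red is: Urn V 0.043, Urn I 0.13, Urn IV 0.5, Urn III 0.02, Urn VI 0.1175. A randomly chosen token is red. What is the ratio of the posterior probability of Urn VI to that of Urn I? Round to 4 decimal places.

0.3320

Unnormalized posteriors (prior × likelihood):
  Urn V: 0.09 × 0.043 = 0.00387
  Urn I: 0.49 × 0.13 = 0.0637
  Urn IV: 0.1 × 0.5 = 0.05
  Urn III: 0.14 × 0.02 = 0.0028
  Urn VI: 0.18 × 0.1175 = 0.02115
Normalizing constant = 0.14152.
The ratio is 0.02115 / 0.0637 (the normalizer cancels) = 0.3320.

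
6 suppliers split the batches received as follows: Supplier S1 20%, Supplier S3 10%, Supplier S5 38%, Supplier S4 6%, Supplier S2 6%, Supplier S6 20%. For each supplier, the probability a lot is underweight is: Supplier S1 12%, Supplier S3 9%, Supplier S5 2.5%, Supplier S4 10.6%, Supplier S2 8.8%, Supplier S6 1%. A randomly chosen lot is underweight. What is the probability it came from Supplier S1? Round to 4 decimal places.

Unnormalized posteriors (prior × likelihood):
  Supplier S1: 0.2 × 0.12 = 0.024
  Supplier S3: 0.1 × 0.09 = 0.009
  Supplier S5: 0.38 × 0.025 = 0.0095
  Supplier S4: 0.06 × 0.106 = 0.00636
  Supplier S2: 0.06 × 0.088 = 0.00528
  Supplier S6: 0.2 × 0.01 = 0.002
Normalizing constant = 0.05614.
P(Supplier S1 | evidence) = 0.024 / 0.05614 ≈ 0.4275.

0.4275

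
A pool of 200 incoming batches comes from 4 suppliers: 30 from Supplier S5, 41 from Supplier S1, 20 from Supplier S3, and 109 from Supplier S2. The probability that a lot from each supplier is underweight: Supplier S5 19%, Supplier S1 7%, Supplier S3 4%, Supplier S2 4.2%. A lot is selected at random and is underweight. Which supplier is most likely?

Supplier S5

Compute prior × likelihood for every hypothesis:
  Supplier S5: 0.15 × 0.19 = 0.0285
  Supplier S1: 0.205 × 0.07 = 0.01435
  Supplier S3: 0.1 × 0.04 = 0.004
  Supplier S2: 0.545 × 0.042 = 0.02289
Total = 0.06974.
Largest term belongs to Supplier S5, so Supplier S5 is most probable.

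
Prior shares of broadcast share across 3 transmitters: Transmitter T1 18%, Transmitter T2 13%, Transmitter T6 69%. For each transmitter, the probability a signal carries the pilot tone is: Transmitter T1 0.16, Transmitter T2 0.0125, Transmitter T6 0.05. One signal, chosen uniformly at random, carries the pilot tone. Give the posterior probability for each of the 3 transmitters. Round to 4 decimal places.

Transmitter T1 0.4436, Transmitter T2 0.0250, Transmitter T6 0.5314

By Bayes' rule, posterior ∝ prior × likelihood:
  Transmitter T1: 0.18 × 0.16 = 0.0288
  Transmitter T2: 0.13 × 0.0125 = 0.001625
  Transmitter T6: 0.69 × 0.05 = 0.0345
Total = 0.064925.
P(Transmitter T1 | pilot) = 0.0288/0.064925 ≈ 0.4436
P(Transmitter T2 | pilot) = 0.001625/0.064925 ≈ 0.0250
P(Transmitter T6 | pilot) = 0.0345/0.064925 ≈ 0.5314
(Check: 0.4436+0.0250+0.5314 = 1.0000.)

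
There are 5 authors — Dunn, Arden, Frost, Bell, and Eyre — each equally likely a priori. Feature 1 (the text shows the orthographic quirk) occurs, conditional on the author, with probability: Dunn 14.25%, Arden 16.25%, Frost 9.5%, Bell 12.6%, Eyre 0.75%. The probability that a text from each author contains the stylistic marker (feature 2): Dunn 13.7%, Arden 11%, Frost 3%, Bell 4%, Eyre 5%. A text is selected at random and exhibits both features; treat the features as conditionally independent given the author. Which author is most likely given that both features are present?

With a uniform prior (1/5 each), posterior ∝ likelihood:
  Dunn: 0.1425 × 0.137 = 0.0195225
  Arden: 0.1625 × 0.11 = 0.017875
  Frost: 0.095 × 0.03 = 0.00285
  Bell: 0.126 × 0.04 = 0.00504
  Eyre: 0.0075 × 0.05 = 0.000375
Total = 0.0456625.
Largest term belongs to Dunn, so Dunn is most probable.

Dunn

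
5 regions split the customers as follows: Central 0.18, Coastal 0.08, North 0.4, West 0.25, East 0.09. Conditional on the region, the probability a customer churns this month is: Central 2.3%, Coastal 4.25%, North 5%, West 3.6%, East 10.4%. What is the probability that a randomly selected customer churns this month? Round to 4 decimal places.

Unnormalized posteriors (prior × likelihood):
  Central: 0.18 × 0.023 = 0.00414
  Coastal: 0.08 × 0.0425 = 0.0034
  North: 0.4 × 0.05 = 0.02
  West: 0.25 × 0.036 = 0.009
  East: 0.09 × 0.104 = 0.00936
P(churn) = 0.00414 + 0.0034 + 0.02 + 0.009 + 0.00936 = 0.0459 → 0.0459.

0.0459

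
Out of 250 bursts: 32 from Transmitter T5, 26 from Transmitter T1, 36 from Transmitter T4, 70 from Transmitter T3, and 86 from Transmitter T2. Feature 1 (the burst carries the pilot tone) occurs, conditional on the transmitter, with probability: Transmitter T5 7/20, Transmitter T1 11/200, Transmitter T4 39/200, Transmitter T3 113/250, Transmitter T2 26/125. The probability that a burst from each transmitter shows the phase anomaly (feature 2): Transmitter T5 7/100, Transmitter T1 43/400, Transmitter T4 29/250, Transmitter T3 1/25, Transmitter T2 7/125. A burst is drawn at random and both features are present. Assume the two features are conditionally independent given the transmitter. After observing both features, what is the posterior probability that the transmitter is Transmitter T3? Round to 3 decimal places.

0.315

Compute prior × likelihood for every hypothesis:
  Transmitter T5: 0.128 × 0.35 × 0.07 = 0.003136
  Transmitter T1: 0.104 × 0.055 × 0.1075 = 0.0006149
  Transmitter T4: 0.144 × 0.195 × 0.116 = 0.00325728
  Transmitter T3: 0.28 × 0.452 × 0.04 = 0.0050624
  Transmitter T2: 0.344 × 0.208 × 0.056 = 0.004006912
Sum = 0.016077492.
P(Transmitter T3 | evidence) = 0.0050624 / 0.016077492 ≈ 0.315.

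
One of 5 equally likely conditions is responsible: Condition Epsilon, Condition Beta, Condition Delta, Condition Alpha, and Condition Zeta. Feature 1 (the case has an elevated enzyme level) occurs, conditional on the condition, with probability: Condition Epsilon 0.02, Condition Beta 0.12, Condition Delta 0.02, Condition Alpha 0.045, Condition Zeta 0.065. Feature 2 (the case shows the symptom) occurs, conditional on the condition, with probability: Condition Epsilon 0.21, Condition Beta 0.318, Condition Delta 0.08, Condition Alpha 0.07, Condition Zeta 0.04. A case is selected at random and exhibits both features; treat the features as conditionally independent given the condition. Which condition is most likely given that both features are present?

With a uniform prior (1/5 each), posterior ∝ likelihood:
  Condition Epsilon: 0.02 × 0.21 = 0.0042
  Condition Beta: 0.12 × 0.318 = 0.03816
  Condition Delta: 0.02 × 0.08 = 0.0016
  Condition Alpha: 0.045 × 0.07 = 0.00315
  Condition Zeta: 0.065 × 0.04 = 0.0026
Normalizing constant = 0.04971.
Largest term belongs to Condition Beta, so Condition Beta is most probable.

Condition Beta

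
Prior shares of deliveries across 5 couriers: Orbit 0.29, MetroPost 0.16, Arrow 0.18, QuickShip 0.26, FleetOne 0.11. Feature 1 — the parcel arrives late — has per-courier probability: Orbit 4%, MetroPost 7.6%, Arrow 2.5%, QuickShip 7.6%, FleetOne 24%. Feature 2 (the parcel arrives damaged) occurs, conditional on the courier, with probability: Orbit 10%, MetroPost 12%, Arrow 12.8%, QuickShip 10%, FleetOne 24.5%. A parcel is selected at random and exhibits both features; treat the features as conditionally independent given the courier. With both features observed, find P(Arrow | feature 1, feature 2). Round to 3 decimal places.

Prior × likelihood for each hypothesis:
  Orbit: 0.29 × 0.04 × 0.1 = 0.00116
  MetroPost: 0.16 × 0.076 × 0.12 = 0.0014592
  Arrow: 0.18 × 0.025 × 0.128 = 0.000576
  QuickShip: 0.26 × 0.076 × 0.1 = 0.001976
  FleetOne: 0.11 × 0.24 × 0.245 = 0.006468
Normalizing constant = 0.0116392.
P(Arrow | evidence) = 0.000576 / 0.0116392 ≈ 0.049.

0.049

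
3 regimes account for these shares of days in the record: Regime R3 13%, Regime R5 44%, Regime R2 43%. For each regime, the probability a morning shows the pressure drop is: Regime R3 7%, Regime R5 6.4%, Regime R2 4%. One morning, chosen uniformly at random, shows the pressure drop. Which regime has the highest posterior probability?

Regime R5

Prior × likelihood for each hypothesis:
  Regime R3: 0.13 × 0.07 = 0.0091
  Regime R5: 0.44 × 0.064 = 0.02816
  Regime R2: 0.43 × 0.04 = 0.0172
Normalizing constant = 0.05446.
Largest term belongs to Regime R5, so Regime R5 is most probable.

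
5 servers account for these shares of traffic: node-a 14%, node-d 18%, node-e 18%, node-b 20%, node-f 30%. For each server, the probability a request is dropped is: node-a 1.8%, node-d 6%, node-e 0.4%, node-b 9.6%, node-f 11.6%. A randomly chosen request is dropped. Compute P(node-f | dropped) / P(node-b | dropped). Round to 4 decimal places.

1.8125

Unnormalized posteriors (prior × likelihood):
  node-a: 0.14 × 0.018 = 0.00252
  node-d: 0.18 × 0.06 = 0.0108
  node-e: 0.18 × 0.004 = 0.00072
  node-b: 0.2 × 0.096 = 0.0192
  node-f: 0.3 × 0.116 = 0.0348
Total = 0.06804.
The ratio is 0.0348 / 0.0192 (the normalizer cancels) = 1.8125.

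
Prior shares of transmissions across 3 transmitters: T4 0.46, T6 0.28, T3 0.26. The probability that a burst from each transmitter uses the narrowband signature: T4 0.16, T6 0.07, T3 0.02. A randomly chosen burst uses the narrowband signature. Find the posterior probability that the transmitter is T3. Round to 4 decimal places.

Prior × likelihood for each hypothesis:
  T4: 0.46 × 0.16 = 0.0736
  T6: 0.28 × 0.07 = 0.0196
  T3: 0.26 × 0.02 = 0.0052
Total = 0.0984.
P(T3 | evidence) = 0.0052 / 0.0984 ≈ 0.0528.

0.0528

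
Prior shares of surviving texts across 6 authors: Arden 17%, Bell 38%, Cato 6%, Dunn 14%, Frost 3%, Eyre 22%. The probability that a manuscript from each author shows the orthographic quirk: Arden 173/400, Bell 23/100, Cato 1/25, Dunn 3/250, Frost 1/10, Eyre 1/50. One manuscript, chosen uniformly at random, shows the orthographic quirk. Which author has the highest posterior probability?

By Bayes' rule, posterior ∝ prior × likelihood:
  Arden: 0.17 × 0.4325 = 0.073525
  Bell: 0.38 × 0.23 = 0.0874
  Cato: 0.06 × 0.04 = 0.0024
  Dunn: 0.14 × 0.012 = 0.00168
  Frost: 0.03 × 0.1 = 0.003
  Eyre: 0.22 × 0.02 = 0.0044
Normalizing constant = 0.172405.
Largest term belongs to Bell, so Bell is most probable.

Bell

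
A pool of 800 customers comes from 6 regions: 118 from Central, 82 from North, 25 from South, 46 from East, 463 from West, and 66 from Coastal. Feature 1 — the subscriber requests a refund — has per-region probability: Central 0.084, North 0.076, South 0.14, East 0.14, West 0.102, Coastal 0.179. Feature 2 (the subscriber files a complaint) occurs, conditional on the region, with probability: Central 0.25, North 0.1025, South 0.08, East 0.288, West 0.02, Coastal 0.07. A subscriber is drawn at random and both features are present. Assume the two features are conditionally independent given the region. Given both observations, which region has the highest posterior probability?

Prior × likelihood for each hypothesis:
  Central: 0.1475 × 0.084 × 0.25 = 0.0030975
  North: 0.1025 × 0.076 × 0.1025 = 0.000798475
  South: 0.03125 × 0.14 × 0.08 = 0.00035
  East: 0.0575 × 0.14 × 0.288 = 0.0023184
  West: 0.57875 × 0.102 × 0.02 = 0.00118065
  Coastal: 0.0825 × 0.179 × 0.07 = 0.001033725
Total = 0.00877875.
Largest term belongs to Central, so Central is most probable.

Central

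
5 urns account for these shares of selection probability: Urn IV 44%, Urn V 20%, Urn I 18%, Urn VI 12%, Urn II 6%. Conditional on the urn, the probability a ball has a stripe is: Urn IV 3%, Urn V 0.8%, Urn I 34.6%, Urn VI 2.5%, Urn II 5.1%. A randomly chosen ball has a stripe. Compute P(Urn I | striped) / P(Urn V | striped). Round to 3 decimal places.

Unnormalized posteriors (prior × likelihood):
  Urn IV: 0.44 × 0.03 = 0.0132
  Urn V: 0.2 × 0.008 = 0.0016
  Urn I: 0.18 × 0.346 = 0.06228
  Urn VI: 0.12 × 0.025 = 0.003
  Urn II: 0.06 × 0.051 = 0.00306
Total = 0.08314.
The ratio is 0.06228 / 0.0016 (the normalizer cancels) = 38.925.

38.925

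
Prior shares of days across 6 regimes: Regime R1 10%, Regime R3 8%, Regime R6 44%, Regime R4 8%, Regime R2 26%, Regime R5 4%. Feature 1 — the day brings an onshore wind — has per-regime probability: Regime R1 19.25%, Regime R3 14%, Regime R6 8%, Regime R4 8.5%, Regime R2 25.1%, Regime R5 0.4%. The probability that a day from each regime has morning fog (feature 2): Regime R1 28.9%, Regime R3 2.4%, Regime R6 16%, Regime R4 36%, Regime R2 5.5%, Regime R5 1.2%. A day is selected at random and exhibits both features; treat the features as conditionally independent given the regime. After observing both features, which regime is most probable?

Compute prior × likelihood for every hypothesis:
  Regime R1: 0.1 × 0.1925 × 0.289 = 0.00556325
  Regime R3: 0.08 × 0.14 × 0.024 = 0.0002688
  Regime R6: 0.44 × 0.08 × 0.16 = 0.005632
  Regime R4: 0.08 × 0.085 × 0.36 = 0.002448
  Regime R2: 0.26 × 0.251 × 0.055 = 0.0035893
  Regime R5: 0.04 × 0.004 × 0.012 = 0.00000192
Sum = 0.01750327.
Largest term belongs to Regime R6, so Regime R6 is most probable.

Regime R6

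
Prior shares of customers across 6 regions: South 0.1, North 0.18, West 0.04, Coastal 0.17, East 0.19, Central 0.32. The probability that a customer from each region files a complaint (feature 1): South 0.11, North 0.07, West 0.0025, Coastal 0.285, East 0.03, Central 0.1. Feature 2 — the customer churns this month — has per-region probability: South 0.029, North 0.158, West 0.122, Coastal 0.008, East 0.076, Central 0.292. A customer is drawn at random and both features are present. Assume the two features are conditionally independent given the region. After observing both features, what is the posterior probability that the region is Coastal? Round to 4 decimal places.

Compute prior × likelihood for every hypothesis:
  South: 0.1 × 0.11 × 0.029 = 0.000319
  North: 0.18 × 0.07 × 0.158 = 0.0019908
  West: 0.04 × 0.0025 × 0.122 = 0.0000122
  Coastal: 0.17 × 0.285 × 0.008 = 0.0003876
  East: 0.19 × 0.03 × 0.076 = 0.0004332
  Central: 0.32 × 0.1 × 0.292 = 0.009344
Total = 0.0124868.
P(Coastal | evidence) = 0.0003876 / 0.0124868 ≈ 0.0310.

0.0310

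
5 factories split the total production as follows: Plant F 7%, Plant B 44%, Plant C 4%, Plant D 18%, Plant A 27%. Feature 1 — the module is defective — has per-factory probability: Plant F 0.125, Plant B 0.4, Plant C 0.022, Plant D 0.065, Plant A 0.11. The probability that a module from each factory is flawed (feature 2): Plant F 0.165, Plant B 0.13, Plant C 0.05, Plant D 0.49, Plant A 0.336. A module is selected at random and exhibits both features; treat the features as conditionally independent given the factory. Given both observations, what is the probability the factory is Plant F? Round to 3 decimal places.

0.036

Unnormalized posteriors (prior × likelihood):
  Plant F: 0.07 × 0.125 × 0.165 = 0.00144375
  Plant B: 0.44 × 0.4 × 0.13 = 0.02288
  Plant C: 0.04 × 0.022 × 0.05 = 0.000044
  Plant D: 0.18 × 0.065 × 0.49 = 0.005733
  Plant A: 0.27 × 0.11 × 0.336 = 0.0099792
Total = 0.04007995.
P(Plant F | evidence) = 0.00144375 / 0.04007995 ≈ 0.036.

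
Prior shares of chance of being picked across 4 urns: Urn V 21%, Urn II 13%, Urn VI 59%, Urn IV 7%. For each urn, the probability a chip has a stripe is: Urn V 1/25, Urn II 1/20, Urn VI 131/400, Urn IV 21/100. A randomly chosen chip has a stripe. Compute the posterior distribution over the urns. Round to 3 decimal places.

Urn V 0.038, Urn II 0.029, Urn VI 0.867, Urn IV 0.066

Unnormalized posteriors (prior × likelihood):
  Urn V: 0.21 × 0.04 = 0.0084
  Urn II: 0.13 × 0.05 = 0.0065
  Urn VI: 0.59 × 0.3275 = 0.193225
  Urn IV: 0.07 × 0.21 = 0.0147
Normalizing constant = 0.222825.
P(Urn V | striped) = 0.0084/0.222825 ≈ 0.038
P(Urn II | striped) = 0.0065/0.222825 ≈ 0.029
P(Urn VI | striped) = 0.193225/0.222825 ≈ 0.867
P(Urn IV | striped) = 0.0147/0.222825 ≈ 0.066
(Check: 0.038+0.029+0.867+0.066 = 1.000.)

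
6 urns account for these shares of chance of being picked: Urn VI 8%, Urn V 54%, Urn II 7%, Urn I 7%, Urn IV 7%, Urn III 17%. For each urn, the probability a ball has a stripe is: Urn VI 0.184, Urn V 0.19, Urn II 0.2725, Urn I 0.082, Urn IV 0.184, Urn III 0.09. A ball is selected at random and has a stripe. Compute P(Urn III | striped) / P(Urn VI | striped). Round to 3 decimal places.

Prior × likelihood for each hypothesis:
  Urn VI: 0.08 × 0.184 = 0.01472
  Urn V: 0.54 × 0.19 = 0.1026
  Urn II: 0.07 × 0.2725 = 0.019075
  Urn I: 0.07 × 0.082 = 0.00574
  Urn IV: 0.07 × 0.184 = 0.01288
  Urn III: 0.17 × 0.09 = 0.0153
Total = 0.170315.
The ratio is 0.0153 / 0.01472 (the normalizer cancels) = 1.039.

1.039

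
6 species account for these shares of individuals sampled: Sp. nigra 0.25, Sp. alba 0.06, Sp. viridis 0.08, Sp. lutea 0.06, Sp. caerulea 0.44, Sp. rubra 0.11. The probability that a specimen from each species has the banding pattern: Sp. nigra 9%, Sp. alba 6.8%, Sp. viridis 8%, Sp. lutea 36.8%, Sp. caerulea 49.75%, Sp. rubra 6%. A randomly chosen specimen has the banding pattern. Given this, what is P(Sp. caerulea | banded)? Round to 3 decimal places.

Compute prior × likelihood for every hypothesis:
  Sp. nigra: 0.25 × 0.09 = 0.0225
  Sp. alba: 0.06 × 0.068 = 0.00408
  Sp. viridis: 0.08 × 0.08 = 0.0064
  Sp. lutea: 0.06 × 0.368 = 0.02208
  Sp. caerulea: 0.44 × 0.4975 = 0.2189
  Sp. rubra: 0.11 × 0.06 = 0.0066
Sum = 0.28056.
P(Sp. caerulea | evidence) = 0.2189 / 0.28056 ≈ 0.780.

0.780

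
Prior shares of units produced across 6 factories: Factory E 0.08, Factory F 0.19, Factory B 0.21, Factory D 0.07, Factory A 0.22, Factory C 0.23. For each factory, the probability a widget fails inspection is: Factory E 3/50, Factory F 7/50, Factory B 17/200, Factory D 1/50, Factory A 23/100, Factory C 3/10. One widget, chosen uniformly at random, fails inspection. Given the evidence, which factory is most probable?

Compute prior × likelihood for every hypothesis:
  Factory E: 0.08 × 0.06 = 0.0048
  Factory F: 0.19 × 0.14 = 0.0266
  Factory B: 0.21 × 0.085 = 0.01785
  Factory D: 0.07 × 0.02 = 0.0014
  Factory A: 0.22 × 0.23 = 0.0506
  Factory C: 0.23 × 0.3 = 0.069
Normalizing constant = 0.17025.
Largest term belongs to Factory C, so Factory C is most probable.

Factory C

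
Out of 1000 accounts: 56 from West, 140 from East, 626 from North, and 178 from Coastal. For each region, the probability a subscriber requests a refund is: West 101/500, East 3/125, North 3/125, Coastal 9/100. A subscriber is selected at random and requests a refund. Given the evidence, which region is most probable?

Unnormalized posteriors (prior × likelihood):
  West: 0.056 × 0.202 = 0.011312
  East: 0.14 × 0.024 = 0.00336
  North: 0.626 × 0.024 = 0.015024
  Coastal: 0.178 × 0.09 = 0.01602
Normalizing constant = 0.045716.
Largest term belongs to Coastal, so Coastal is most probable.

Coastal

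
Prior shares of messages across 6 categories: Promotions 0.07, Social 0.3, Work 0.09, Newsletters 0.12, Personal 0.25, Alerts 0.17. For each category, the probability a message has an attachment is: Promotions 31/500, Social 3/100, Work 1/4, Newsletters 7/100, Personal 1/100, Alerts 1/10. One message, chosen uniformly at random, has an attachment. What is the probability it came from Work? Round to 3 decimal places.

Prior × likelihood for each hypothesis:
  Promotions: 0.07 × 0.062 = 0.00434
  Social: 0.3 × 0.03 = 0.009
  Work: 0.09 × 0.25 = 0.0225
  Newsletters: 0.12 × 0.07 = 0.0084
  Personal: 0.25 × 0.01 = 0.0025
  Alerts: 0.17 × 0.1 = 0.017
Total = 0.06374.
P(Work | evidence) = 0.0225 / 0.06374 ≈ 0.353.

0.353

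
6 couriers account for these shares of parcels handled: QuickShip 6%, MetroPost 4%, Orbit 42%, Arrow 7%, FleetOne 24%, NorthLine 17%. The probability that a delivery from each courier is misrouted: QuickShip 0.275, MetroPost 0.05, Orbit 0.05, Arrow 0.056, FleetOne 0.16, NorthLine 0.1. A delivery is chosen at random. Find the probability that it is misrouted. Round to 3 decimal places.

0.099

Compute prior × likelihood for every hypothesis:
  QuickShip: 0.06 × 0.275 = 0.0165
  MetroPost: 0.04 × 0.05 = 0.002
  Orbit: 0.42 × 0.05 = 0.021
  Arrow: 0.07 × 0.056 = 0.00392
  FleetOne: 0.24 × 0.16 = 0.0384
  NorthLine: 0.17 × 0.1 = 0.017
P(misrouted) = 0.0165 + 0.002 + 0.021 + 0.00392 + 0.0384 + 0.017 = 0.09882 → 0.099.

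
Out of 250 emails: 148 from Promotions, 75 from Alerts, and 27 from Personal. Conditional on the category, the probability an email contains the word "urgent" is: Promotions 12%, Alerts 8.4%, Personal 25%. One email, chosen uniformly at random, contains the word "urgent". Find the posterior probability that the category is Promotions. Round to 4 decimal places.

0.5764

Compute prior × likelihood for every hypothesis:
  Promotions: 0.592 × 0.12 = 0.07104
  Alerts: 0.3 × 0.084 = 0.0252
  Personal: 0.108 × 0.25 = 0.027
Normalizing constant = 0.12324.
P(Promotions | evidence) = 0.07104 / 0.12324 ≈ 0.5764.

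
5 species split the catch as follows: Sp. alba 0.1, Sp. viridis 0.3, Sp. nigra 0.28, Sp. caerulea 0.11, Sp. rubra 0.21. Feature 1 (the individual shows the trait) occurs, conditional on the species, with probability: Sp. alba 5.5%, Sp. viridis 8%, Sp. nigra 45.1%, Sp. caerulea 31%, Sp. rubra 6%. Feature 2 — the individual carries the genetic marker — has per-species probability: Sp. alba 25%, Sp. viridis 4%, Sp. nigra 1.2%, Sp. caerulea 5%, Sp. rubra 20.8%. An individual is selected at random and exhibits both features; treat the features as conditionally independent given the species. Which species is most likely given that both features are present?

Sp. rubra

By Bayes' rule, posterior ∝ prior × likelihood:
  Sp. alba: 0.1 × 0.055 × 0.25 = 0.001375
  Sp. viridis: 0.3 × 0.08 × 0.04 = 0.00096
  Sp. nigra: 0.28 × 0.451 × 0.012 = 0.00151536
  Sp. caerulea: 0.11 × 0.31 × 0.05 = 0.001705
  Sp. rubra: 0.21 × 0.06 × 0.208 = 0.0026208
Sum = 0.00817616.
Largest term belongs to Sp. rubra, so Sp. rubra is most probable.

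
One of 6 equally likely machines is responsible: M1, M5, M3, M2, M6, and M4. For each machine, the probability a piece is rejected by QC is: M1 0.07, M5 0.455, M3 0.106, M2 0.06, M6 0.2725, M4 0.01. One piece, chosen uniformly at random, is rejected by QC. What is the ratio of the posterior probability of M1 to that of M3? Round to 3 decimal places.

0.660

With a uniform prior (1/6 each), posterior ∝ likelihood:
  M1: 0.07
  M5: 0.455
  M3: 0.106
  M2: 0.06
  M6: 0.2725
  M4: 0.01
Sum = 0.9735.
The ratio is 0.07 / 0.106 (the normalizer cancels) = 0.660.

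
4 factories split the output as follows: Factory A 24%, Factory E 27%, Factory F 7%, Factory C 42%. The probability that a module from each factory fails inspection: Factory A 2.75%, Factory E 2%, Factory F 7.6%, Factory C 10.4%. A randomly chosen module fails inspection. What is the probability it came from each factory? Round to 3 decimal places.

Factory A 0.108, Factory E 0.089, Factory F 0.087, Factory C 0.716

Prior × likelihood for each hypothesis:
  Factory A: 0.24 × 0.0275 = 0.0066
  Factory E: 0.27 × 0.02 = 0.0054
  Factory F: 0.07 × 0.076 = 0.00532
  Factory C: 0.42 × 0.104 = 0.04368
Sum = 0.061.
P(Factory A | nonconforming) = 0.0066/0.061 ≈ 0.108
P(Factory E | nonconforming) = 0.0054/0.061 ≈ 0.089
P(Factory F | nonconforming) = 0.00532/0.061 ≈ 0.087
P(Factory C | nonconforming) = 0.04368/0.061 ≈ 0.716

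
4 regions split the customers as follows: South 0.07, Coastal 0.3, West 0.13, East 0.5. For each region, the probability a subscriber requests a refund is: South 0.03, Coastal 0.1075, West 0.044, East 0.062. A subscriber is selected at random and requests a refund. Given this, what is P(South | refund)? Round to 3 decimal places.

0.030

Unnormalized posteriors (prior × likelihood):
  South: 0.07 × 0.03 = 0.0021
  Coastal: 0.3 × 0.1075 = 0.03225
  West: 0.13 × 0.044 = 0.00572
  East: 0.5 × 0.062 = 0.031
Normalizing constant = 0.07107.
P(South | evidence) = 0.0021 / 0.07107 ≈ 0.030.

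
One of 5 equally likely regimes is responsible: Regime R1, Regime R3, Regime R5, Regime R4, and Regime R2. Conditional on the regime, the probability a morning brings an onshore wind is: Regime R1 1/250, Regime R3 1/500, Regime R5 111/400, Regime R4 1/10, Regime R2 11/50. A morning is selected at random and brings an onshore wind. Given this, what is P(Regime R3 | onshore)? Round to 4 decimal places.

With a uniform prior (1/5 each), posterior ∝ likelihood:
  Regime R1: 0.004
  Regime R3: 0.002
  Regime R5: 0.2775
  Regime R4: 0.1
  Regime R2: 0.22
Total = 0.6035.
P(Regime R3 | evidence) = 0.002 / 0.6035 ≈ 0.0033.

0.0033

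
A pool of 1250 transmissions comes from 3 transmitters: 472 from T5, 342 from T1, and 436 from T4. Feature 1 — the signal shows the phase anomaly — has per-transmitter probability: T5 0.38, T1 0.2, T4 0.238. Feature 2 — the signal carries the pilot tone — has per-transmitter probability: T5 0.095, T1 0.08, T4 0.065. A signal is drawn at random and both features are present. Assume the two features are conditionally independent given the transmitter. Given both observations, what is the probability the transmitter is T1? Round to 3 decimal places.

Compute prior × likelihood for every hypothesis:
  T5: 0.3776 × 0.38 × 0.095 = 0.01363136
  T1: 0.2736 × 0.2 × 0.08 = 0.0043776
  T4: 0.3488 × 0.238 × 0.065 = 0.005395936
Sum = 0.023404896.
P(T1 | evidence) = 0.0043776 / 0.023404896 ≈ 0.187.

0.187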